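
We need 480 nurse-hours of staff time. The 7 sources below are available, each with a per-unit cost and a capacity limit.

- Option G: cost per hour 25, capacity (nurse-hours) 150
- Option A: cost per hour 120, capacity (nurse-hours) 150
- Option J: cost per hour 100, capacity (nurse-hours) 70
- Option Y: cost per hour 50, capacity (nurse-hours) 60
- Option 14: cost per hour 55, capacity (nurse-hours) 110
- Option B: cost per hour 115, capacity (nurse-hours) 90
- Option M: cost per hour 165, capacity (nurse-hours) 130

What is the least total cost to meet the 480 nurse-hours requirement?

Cheapest first:
Option G at 25: take all 150 nurse-hours ; 330 still needed.
Option Y at 50: take all 60 nurse-hours ; 270 still needed.
Option 14 (55): use full 110 ; 160 nurse-hours to go.
Option J at 100: take all 70 nurse-hours ; 90 still needed.
Option B at 115: take all 90 nurse-hours ; 0 still needed.
Option A, Option M: unused.
Cost = 150×25 + 60×50 + 110×55 + 70×100 + 90×115 = 30150.

30150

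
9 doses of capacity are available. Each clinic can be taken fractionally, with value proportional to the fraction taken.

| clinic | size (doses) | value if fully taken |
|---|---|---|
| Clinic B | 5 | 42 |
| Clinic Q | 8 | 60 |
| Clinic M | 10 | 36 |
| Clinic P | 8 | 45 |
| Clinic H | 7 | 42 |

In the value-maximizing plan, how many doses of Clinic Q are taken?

Sort by value density: Clinic B 42/5≈8.4, Clinic Q 60/8≈7.5, Clinic H 42/7≈6, Clinic P 45/8≈5.62, Clinic M 36/10≈3.6.
Take all of Clinic B (5 doses, value 42) → 4 doses left.
4 doses left: a 4/8 share of Clinic Q gives 60×4/8 = 30.

4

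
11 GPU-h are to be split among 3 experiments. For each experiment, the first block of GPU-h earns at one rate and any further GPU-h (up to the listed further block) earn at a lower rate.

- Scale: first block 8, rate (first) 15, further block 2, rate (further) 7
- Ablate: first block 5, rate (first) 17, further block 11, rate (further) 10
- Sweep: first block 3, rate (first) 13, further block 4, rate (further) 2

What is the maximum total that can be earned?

Treat each block as its own option and order by rate: Ablate/T1 17 > Scale/T1 15 > Sweep/T1 13 > Ablate/T2 10 > Scale/T2 7 > Sweep/T2 2.
Ablate/T1 (17): +5 → 6 left.
Scale T1 at 15: only 6 left, fill 6.
Total = 17×5 + 15×6 = 175.

175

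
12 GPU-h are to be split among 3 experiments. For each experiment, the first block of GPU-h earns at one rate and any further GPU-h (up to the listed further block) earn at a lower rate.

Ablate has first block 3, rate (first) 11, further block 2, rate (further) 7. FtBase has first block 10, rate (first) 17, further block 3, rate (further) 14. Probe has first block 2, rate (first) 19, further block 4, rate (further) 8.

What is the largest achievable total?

Treat each block as its own option and order by rate: Probe/tier1 19 > FtBase/tier1 17 > FtBase/tier2 14 > Ablate/tier1 11 > Probe/tier2 8 > Ablate/tier2 7.
Fill Probe tier1 block (2 at 19) ; 10 left.
FtBase tier1 at 17: fill all 10 ; 0 left.
Total = 19×2 + 17×10 = 208.

208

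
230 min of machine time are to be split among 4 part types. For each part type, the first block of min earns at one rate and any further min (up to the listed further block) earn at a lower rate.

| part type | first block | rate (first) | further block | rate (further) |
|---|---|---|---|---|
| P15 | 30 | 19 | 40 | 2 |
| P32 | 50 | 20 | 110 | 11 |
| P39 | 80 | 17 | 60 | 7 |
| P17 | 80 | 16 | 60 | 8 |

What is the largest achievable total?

4050

Rank every tier by rate: P32/tier1 20 > P15/tier1 19 > P39/tier1 17 > P17/tier1 16 > P32/tier2 11 > P17/tier2 8 > P39/tier2 7 > P15/tier2 2.
P32/tier1 (20): +50 → 180 left.
P15/tier1 (19): +30 → 150 left.
P39/tier1 (17): +80 → 70 left.
P17 tier1 at 16: only 70 left, fill 70.
Total = 20×50 + 19×30 + 17×80 + 16×70 = 4050.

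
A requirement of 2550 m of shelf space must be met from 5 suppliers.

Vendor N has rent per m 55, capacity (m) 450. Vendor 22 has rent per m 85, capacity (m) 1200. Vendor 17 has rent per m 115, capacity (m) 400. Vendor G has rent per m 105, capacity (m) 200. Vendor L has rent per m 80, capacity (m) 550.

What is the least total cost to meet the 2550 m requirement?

209000

Fill from the cheapest supplier first.
Vendor N (55): use full 450 ; 2100 m to go.
Vendor L at 80: take all 550 m ; 1550 still needed.
Vendor 22 at 85: take all 1200 m ; 350 still needed.
Take 200 from Vendor G at 105 ; need 150 more.
Vendor 17 at 115: take 150 of its 400 ; requirement met.
Cost = 450×55 + 550×80 + 1200×85 + 200×105 + 150×115 = 209000.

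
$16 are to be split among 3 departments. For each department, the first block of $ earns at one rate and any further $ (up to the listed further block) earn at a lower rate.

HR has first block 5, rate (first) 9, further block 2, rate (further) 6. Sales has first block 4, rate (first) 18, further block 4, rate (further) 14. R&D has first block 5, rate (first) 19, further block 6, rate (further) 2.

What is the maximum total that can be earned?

250

Order all 6 blocks by rate: R&D/tier1 19 > Sales/tier1 18 > Sales/tier2 14 > HR/tier1 9 > HR/tier2 6 > R&D/tier2 2.
Fill R&D tier1 block (5 at 19) ; 11 left.
Fill Sales tier1 block (4 at 18) ; 7 left.
Sales tier2 at 14: fill all 4 ; 3 left.
3 remain; put them into HR tier1 at 9.
Total = 19×5 + 18×4 + 14×4 + 9×3 = 250.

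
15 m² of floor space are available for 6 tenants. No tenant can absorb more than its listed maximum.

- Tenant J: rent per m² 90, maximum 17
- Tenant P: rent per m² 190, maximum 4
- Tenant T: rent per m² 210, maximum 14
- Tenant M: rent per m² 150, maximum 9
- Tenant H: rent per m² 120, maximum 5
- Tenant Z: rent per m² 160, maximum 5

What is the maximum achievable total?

Order the tenants by rent per m²: Tenant T 210 > Tenant P 190 > Tenant Z 160 > Tenant M 150 > Tenant H 120 > Tenant J 90.
Give Tenant T 14 to hit its cap of 14 → 1 left.
Tenant P: +1 (room for 4) → 1. Pool exhausted.
Total = 190×1 + 210×14 = 3130.

3130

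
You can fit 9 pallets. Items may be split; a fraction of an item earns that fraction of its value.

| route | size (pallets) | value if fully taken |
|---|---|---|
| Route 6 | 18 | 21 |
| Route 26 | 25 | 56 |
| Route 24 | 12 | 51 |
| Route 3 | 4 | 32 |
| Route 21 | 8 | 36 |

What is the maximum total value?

Sort by value density: Route 3 32/4≈8, Route 21 36/8≈4.5, Route 24 51/12≈4.25, Route 26 56/25≈2.24, Route 6 21/18≈1.17.
Route 3: take in full, 4 pallets for value 32 → 5 left.
Only 5 pallets remain; take 5/8 of Route 21 for value 36×5/8 = 22.5.
Total value = 54.5.

54.5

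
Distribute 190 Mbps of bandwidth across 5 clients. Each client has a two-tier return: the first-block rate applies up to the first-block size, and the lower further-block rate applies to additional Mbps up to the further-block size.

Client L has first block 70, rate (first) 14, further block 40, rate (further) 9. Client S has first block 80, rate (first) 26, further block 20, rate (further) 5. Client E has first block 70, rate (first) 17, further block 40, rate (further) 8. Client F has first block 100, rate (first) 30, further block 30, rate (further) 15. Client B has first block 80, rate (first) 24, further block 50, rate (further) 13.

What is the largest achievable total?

Treat each block as its own option and order by rate: Client F/T1 30 > Client S/T1 26 > Client B/T1 24 > Client E/T1 17 > Client F/T2 15 > Client L/T1 14 > Client B/T2 13 > Client L/T2 9 > Client E/T2 8 > Client S/T2 5.
Fill Client F T1 block (100 at 30) ; 90 left.
Client S/T1 (26): +80 ; 10 left.
Client B/T1: +10 of 80 at 24; pool empty.
Total = 30×100 + 26×80 + 24×10 = 5320.

5320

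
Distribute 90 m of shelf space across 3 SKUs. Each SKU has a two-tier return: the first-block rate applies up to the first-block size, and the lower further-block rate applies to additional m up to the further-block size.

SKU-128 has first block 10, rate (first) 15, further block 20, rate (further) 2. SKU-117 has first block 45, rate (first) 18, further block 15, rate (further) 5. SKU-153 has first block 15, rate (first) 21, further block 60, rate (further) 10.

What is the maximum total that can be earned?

Order all 6 blocks by rate: SKU-153/T1 21 > SKU-117/T1 18 > SKU-128/T1 15 > SKU-153/T2 10 > SKU-117/T2 5 > SKU-128/T2 2.
Fill SKU-153 T1 block (15 at 21) ; 75 left.
Fill SKU-117 T1 block (45 at 18) ; 30 left.
SKU-128 T1 at 15: fill all 10 ; 20 left.
20 remain; put them into SKU-153 T2 at 10.
Total = 21×15 + 18×45 + 15×10 + 10×20 = 1475.

1475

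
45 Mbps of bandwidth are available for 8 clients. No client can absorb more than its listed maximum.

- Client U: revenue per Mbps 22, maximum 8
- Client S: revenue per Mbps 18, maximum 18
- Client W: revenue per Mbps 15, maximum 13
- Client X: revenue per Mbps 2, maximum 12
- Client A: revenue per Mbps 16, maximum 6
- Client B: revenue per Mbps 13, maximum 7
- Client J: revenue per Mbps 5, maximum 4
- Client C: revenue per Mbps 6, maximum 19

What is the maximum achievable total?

Rank by revenue per Mbps: Client U 22 > Client S 18 > Client A 16 > Client W 15 > Client B 13 > Client C 6 > Client J 5 > Client X 2.
Client U: +8 to 8 (cap) → 37 left.
Give Client S 18 to hit its cap of 18 → 19 left.
Client A takes 6 to reach its cap of 6 → 13 left.
Client W takes 13 to reach its cap of 13 → 0 left.
Total = 22×8 + 18×18 + 15×13 + 16×6 = 791.

791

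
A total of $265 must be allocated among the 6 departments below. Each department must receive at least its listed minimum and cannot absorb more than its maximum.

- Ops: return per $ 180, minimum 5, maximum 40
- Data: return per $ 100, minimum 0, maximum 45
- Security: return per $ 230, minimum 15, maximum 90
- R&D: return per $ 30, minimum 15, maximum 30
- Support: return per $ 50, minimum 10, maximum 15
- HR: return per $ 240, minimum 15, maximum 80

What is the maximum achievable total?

51050

Meeting every minimum uses 5+0+15+15+10+15 = 60 $, leaving 205.
Highest return per $ first: HR 240 > Security 230 > Ops 180 > Data 100 > Support 50 > R&D 30.
HR: +65 to 80 (cap) → 140 left.
Security takes 75 more to reach its cap of 90 → 65 left.
Ops takes 35 more to reach its cap of 40 → 30 left.
Only 30 left; Data takes them to reach 30.
Total = 180×40 + 100×30 + 230×90 + 30×15 + 50×10 + 240×80 = 51050.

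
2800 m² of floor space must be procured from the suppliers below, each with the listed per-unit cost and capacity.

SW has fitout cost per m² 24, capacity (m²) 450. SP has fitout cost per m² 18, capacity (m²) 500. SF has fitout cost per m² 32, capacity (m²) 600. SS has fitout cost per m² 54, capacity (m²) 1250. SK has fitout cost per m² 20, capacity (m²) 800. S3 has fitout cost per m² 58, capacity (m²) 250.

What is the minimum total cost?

79300

Cheapest first:
SP at 18: take all 500 m² → 2300 still needed.
SK at 20: take all 800 m² → 1500 still needed.
SW (24): use full 450 → 1050 m² to go.
SF (32): use full 600 → 450 m² to go.
SS at 54: take 450 of its 1250 → requirement met.
S3: unused.
Cost = 500×18 + 800×20 + 450×24 + 600×32 + 450×54 = 79300.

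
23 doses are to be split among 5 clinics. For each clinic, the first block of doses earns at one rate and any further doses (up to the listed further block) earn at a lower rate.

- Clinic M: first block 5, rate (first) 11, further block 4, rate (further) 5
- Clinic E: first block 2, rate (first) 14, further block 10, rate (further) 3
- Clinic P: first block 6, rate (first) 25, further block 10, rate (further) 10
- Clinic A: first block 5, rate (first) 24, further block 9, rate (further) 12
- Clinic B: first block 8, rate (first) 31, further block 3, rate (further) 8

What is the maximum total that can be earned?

570

Treat each block as its own option and order by rate: Clinic B/tier1 31 > Clinic P/tier1 25 > Clinic A/tier1 24 > Clinic E/tier1 14 > Clinic A/tier2 12 > Clinic M/tier1 11 > Clinic P/tier2 10 > Clinic B/tier2 8 > Clinic M/tier2 5 > Clinic E/tier2 3.
Clinic B/tier1 (31): +8 → 15 left.
Clinic P tier1 at 25: fill all 6 → 9 left.
Clinic A tier1 at 24: fill all 5 → 4 left.
Clinic E/tier1 (14): +2 → 2 left.
Clinic A tier2 at 12: only 2 left, fill 2.
Total = 31×8 + 25×6 + 24×5 + 14×2 + 12×2 = 570.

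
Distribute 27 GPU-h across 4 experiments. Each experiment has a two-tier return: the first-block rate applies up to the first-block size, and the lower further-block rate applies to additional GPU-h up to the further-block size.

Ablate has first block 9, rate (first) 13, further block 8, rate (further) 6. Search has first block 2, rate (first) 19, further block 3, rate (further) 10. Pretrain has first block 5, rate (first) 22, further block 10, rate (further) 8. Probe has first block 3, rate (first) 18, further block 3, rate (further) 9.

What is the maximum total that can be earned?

392

Order all 8 blocks by rate: Pretrain/T1 22 > Search/T1 19 > Probe/T1 18 > Ablate/T1 13 > Search/T2 10 > Probe/T2 9 > Pretrain/T2 8 > Ablate/T2 6.
Pretrain/T1 (22): +5 → 22 left.
Search/T1 (19): +2 → 20 left.
Fill Probe T1 block (3 at 18) → 17 left.
Ablate/T1 (13): +9 → 8 left.
Search T2 at 10: fill all 3 → 5 left.
Probe/T2 (9): +3 → 2 left.
2 remain; put them into Pretrain T2 at 8.
Total = 22×5 + 19×2 + 18×3 + 13×9 + 10×3 + 9×3 + 8×2 = 392.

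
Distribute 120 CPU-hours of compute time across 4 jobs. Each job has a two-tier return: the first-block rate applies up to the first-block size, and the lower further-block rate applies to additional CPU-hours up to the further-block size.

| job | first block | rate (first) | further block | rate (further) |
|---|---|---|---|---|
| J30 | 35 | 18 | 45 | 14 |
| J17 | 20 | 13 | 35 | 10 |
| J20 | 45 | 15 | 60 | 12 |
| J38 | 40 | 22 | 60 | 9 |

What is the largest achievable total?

Treat each block as its own option and order by rate: J38/T1 22 > J30/T1 18 > J20/T1 15 > J30/T2 14 > J17/T1 13 > J20/T2 12 > J17/T2 10 > J38/T2 9.
Fill J38 T1 block (40 at 22) ; 80 left.
J30/T1 (18): +35 ; 45 left.
J20 T1 at 15: fill all 45 ; 0 left.
Total = 22×40 + 18×35 + 15×45 = 2185.

2185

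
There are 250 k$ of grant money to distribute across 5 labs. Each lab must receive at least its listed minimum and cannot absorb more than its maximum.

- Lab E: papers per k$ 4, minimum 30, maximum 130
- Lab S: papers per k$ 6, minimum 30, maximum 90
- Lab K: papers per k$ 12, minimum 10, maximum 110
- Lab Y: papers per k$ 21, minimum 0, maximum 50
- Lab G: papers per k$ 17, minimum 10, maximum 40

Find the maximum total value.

3230

Meeting every minimum uses 30+30+10+0+10 = 80 k$, leaving 170.
Highest papers per k$ first: Lab Y 21 > Lab G 17 > Lab K 12 > Lab S 6 > Lab E 4.
Lab Y: +50 to 50 (cap) — 120 left.
Lab G takes 30 more to reach its cap of 40 — 90 left.
Lab K: +90 (room for 100) → 100. Pool exhausted.
Total = 4×30 + 6×30 + 12×100 + 21×50 + 17×40 = 3230.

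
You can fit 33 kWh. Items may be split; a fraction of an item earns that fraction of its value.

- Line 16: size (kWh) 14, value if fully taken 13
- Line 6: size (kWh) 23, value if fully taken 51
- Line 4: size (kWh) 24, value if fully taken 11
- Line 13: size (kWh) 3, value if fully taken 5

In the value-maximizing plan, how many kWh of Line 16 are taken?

Rank by value-to-size ratio: Line 6 51/23≈2.22, Line 13 5/3≈1.67, Line 16 13/14≈0.929, Line 4 11/24≈0.458.
Line 6: take in full, 23 kWh for value 51 ; 10 left.
Take all of Line 13 (3 kWh, value 5) ; 7 kWh left.
7 kWh left: a 7/14 share of Line 16 gives 13×7/14 = 6.5.

7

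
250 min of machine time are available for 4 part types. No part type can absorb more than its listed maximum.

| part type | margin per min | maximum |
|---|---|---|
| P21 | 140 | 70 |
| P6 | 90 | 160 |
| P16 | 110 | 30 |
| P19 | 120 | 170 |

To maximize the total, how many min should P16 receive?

Rank by margin per min: P21 140 > P19 120 > P16 110 > P6 90.
Give P21 70 to hit its cap of 70 → 180 left.
Give P19 170 to hit its cap of 170 → 10 left.
P16 has room for 30 but only 10 remain, so it gets 10.

10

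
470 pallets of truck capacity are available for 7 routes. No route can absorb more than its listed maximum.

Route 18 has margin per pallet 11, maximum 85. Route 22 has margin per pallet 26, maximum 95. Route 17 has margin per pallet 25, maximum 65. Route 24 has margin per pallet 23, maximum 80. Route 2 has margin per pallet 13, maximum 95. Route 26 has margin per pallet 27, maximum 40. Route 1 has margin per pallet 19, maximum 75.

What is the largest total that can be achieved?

Order the routes by margin per pallet: Route 26 27 > Route 22 26 > Route 17 25 > Route 24 23 > Route 1 19 > Route 2 13 > Route 18 11.
Give Route 26 40 to hit its cap of 40 ; 430 left.
Give Route 22 95 to hit its cap of 95 ; 335 left.
Give Route 17 65 to hit its cap of 65 ; 270 left.
Route 24 takes 80 to reach its cap of 80 ; 190 left.
Give Route 1 75 to hit its cap of 75 ; 115 left.
Route 2 takes 95 to reach its cap of 95 ; 20 left.
Only 20 left; Route 18 takes them to reach 20.
Total = 11×20 + 26×95 + 25×65 + 23×80 + 13×95 + 27×40 + 19×75 = 9895.

9895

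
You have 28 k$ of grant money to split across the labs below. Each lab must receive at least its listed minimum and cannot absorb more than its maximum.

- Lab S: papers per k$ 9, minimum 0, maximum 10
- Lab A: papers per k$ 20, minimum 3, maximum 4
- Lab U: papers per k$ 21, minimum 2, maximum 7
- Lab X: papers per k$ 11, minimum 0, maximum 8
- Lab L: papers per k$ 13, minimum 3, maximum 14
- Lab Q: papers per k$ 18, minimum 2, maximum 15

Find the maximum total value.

Meeting every minimum uses 0+3+2+0+3+2 = 10 k$, leaving 18.
Rank by papers per k$: Lab U 21 > Lab A 20 > Lab Q 18 > Lab L 13 > Lab X 11 > Lab S 9.
Lab U: +5 to 7 (cap) — 13 left.
Give Lab A 1 more to hit its cap of 4 — 12 left.
Lab Q: +12 (room for 13) → 14. Pool exhausted.
Total = 20×4 + 21×7 + 13×3 + 18×14 = 518.

518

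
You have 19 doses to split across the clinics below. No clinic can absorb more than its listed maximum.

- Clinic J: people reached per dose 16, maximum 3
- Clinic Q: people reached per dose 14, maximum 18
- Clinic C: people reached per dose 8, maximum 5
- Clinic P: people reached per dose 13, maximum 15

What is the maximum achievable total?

Rank by people reached per dose: Clinic J 16 > Clinic Q 14 > Clinic P 13 > Clinic C 8.
Clinic J: +3 to 3 (cap) → 16 left.
Clinic Q: +16 (room for 18) → 16. Pool exhausted.
Total = 16×3 + 14×16 = 272.

272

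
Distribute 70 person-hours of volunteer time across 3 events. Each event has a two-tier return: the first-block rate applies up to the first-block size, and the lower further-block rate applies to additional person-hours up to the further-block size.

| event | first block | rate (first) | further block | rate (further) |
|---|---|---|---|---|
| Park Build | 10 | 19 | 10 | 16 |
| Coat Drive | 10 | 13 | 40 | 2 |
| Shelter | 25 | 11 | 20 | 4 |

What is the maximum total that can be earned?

Rank every tier by rate: Park Build/first 19 > Park Build/second 16 > Coat Drive/first 13 > Shelter/first 11 > Shelter/second 4 > Coat Drive/second 2.
Park Build first at 19: fill all 10 ; 60 left.
Fill Park Build second block (10 at 16) ; 50 left.
Fill Coat Drive first block (10 at 13) ; 40 left.
Shelter first at 11: fill all 25 ; 15 left.
15 remain; put them into Shelter second at 4.
Total = 19×10 + 16×10 + 13×10 + 11×25 + 4×15 = 815.

815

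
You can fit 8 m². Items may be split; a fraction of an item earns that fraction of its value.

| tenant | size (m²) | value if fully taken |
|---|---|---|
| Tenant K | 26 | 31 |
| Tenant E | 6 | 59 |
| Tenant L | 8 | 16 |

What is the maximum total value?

63

Best value per unit of size first: Tenant E 59/6≈9.83, Tenant L 16/8≈2, Tenant K 31/26≈1.19.
All 6 m² of Tenant E fit (value 59) → 2 remain.
Only 2 m² remain; take 2/8 of Tenant L for value 16×2/8 = 4.
Total value = 63.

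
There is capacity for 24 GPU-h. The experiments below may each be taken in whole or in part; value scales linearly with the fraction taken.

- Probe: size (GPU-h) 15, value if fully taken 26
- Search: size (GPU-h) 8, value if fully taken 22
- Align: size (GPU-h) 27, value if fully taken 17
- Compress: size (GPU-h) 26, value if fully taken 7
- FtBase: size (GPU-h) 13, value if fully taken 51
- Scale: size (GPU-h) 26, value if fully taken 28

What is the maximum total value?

78.2

Best value per unit of size first: FtBase 51/13≈3.92, Search 22/8≈2.75, Probe 26/15≈1.73, Scale 28/26≈1.08, Align 17/27≈0.63, Compress 7/26≈0.269.
FtBase: take in full, 13 GPU-h for value 51 → 11 left.
Search: take in full, 8 GPU-h for value 22 → 3 left.
3 GPU-h left: a 3/15 share of Probe gives 26×3/15 = 5.2.
Total value = 78.2.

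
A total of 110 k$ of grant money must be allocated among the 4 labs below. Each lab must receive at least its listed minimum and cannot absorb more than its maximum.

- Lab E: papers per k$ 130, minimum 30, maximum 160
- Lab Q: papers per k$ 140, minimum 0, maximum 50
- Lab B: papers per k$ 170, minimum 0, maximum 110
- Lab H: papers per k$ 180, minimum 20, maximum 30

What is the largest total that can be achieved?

Meeting every minimum uses 30+0+0+20 = 50 k$, leaving 60.
Order the labs by papers per k$: Lab H 180 > Lab B 170 > Lab Q 140 > Lab E 130.
Give Lab H 10 more to hit its cap of 30 → 50 left.
Lab B: +50 (room for 110) → 50. Pool exhausted.
Total = 130×30 + 170×50 + 180×30 = 17800.

17800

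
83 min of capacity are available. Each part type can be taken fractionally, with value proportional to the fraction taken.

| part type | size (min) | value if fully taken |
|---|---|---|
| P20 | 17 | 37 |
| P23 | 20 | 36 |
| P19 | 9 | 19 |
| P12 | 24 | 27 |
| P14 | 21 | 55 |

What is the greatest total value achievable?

Rank by value-to-size ratio: P14 55/21≈2.62, P20 37/17≈2.18, P19 19/9≈2.11, P23 36/20≈1.8, P12 27/24≈1.12.
All 21 min of P14 fit (value 55) ; 62 remain.
P20: take in full, 17 min for value 37 ; 45 left.
P19: take in full, 9 min for value 19 ; 36 left.
All 20 min of P23 fit (value 36) ; 16 remain.
Only 16 min remain; take 16/24 of P12 for value 27×16/24 = 18.
Total value = 165.

165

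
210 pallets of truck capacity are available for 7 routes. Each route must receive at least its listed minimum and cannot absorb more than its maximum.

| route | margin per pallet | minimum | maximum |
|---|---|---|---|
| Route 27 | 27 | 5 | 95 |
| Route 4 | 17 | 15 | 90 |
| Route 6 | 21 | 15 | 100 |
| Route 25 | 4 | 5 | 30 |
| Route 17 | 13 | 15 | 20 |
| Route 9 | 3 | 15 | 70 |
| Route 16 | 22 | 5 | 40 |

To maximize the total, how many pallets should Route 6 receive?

25

Meeting every minimum uses 5+15+15+5+15+15+5 = 75 pallets, leaving 135.
Highest margin per pallet first: Route 27 27 > Route 16 22 > Route 6 21 > Route 4 17 > Route 17 13 > Route 25 4 > Route 9 3.
Route 27: +90 to 95 (cap) → 45 left.
Route 16 takes 35 more to reach its cap of 40 → 10 left.
Route 6 has room for 85 more but only 10 remain, so it gets 25.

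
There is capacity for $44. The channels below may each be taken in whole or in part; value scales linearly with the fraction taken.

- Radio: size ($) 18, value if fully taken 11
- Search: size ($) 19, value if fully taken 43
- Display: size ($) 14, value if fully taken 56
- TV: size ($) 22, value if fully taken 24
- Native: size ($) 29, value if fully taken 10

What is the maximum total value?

Best value per unit of size first: Display 56/14≈4, Search 43/19≈2.26, TV 24/22≈1.09, Radio 11/18≈0.611, Native 10/29≈0.345.
Take all of Display (14 $, value 56) — 30 $ left.
All 19 $ of Search fit (value 43) — 11 remain.
11 $ left: a 11/22 share of TV gives 24×11/22 = 12.
Total value = 111.

111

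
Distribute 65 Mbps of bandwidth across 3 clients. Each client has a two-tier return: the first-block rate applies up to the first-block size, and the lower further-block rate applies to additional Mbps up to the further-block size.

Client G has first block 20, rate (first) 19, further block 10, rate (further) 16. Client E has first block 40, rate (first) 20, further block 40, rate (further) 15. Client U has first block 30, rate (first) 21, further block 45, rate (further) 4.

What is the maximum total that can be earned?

Rank every tier by rate: Client U/first 21 > Client E/first 20 > Client G/first 19 > Client G/second 16 > Client E/second 15 > Client U/second 4.
Client U first at 21: fill all 30 — 35 left.
Client E/first: +35 of 40 at 20; pool empty.
Total = 21×30 + 20×35 = 1330.

1330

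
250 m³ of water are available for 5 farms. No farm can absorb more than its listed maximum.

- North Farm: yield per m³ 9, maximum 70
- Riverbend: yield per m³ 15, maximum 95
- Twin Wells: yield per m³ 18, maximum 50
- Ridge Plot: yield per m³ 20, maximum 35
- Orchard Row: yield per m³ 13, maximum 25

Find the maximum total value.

3755

Highest yield per m³ first: Ridge Plot 20 > Twin Wells 18 > Riverbend 15 > Orchard Row 13 > North Farm 9.
Ridge Plot takes 35 to reach its cap of 35 → 215 left.
Twin Wells takes 50 to reach its cap of 50 → 165 left.
Riverbend takes 95 to reach its cap of 95 → 70 left.
Orchard Row: +25 to 25 (cap) → 45 left.
North Farm: +45 (room for 70) → 45. Pool exhausted.
Total = 9×45 + 15×95 + 18×50 + 20×35 + 13×25 = 3755.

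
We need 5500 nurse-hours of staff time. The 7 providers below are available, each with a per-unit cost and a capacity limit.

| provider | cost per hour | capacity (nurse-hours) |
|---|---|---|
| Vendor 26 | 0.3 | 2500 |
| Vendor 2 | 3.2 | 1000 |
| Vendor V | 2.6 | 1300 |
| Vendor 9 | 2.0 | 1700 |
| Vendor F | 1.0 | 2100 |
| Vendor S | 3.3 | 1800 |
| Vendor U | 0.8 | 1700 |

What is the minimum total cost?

Fill from the cheapest provider first.
Vendor 26 (0.3): use full 2500 → 3000 nurse-hours to go.
Take 1700 from Vendor U at 0.8 → need 1300 more.
Vendor F at 1.0: take 1300 of its 2100 → requirement met.
Vendor 9, Vendor V, Vendor 2, Vendor S: unused.
Cost = 2500×0.3 + 1700×0.8 + 1300×1.0 = 3410.

3410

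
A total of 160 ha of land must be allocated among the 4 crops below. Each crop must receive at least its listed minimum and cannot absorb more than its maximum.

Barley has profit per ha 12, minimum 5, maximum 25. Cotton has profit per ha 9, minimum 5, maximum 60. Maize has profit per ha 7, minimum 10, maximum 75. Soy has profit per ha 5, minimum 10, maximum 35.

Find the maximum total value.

1345

Meeting every minimum uses 5+5+10+10 = 30 ha, leaving 130.
Order the crops by profit per ha: Barley 12 > Cotton 9 > Maize 7 > Soy 5.
Barley takes 20 more to reach its cap of 25 ; 110 left.
Cotton: +55 to 60 (cap) ; 55 left.
Only 55 left; Maize takes them to reach 65.
Total = 12×25 + 9×60 + 7×65 + 5×10 = 1345.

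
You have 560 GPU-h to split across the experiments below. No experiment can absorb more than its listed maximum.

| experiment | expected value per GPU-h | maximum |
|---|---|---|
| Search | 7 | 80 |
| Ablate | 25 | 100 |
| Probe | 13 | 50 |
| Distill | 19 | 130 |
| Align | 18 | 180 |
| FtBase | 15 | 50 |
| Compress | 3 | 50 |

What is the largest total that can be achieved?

9960

Order the experiments by expected value per GPU-h: Ablate 25 > Distill 19 > Align 18 > FtBase 15 > Probe 13 > Search 7 > Compress 3.
Give Ablate 100 to hit its cap of 100 → 460 left.
Give Distill 130 to hit its cap of 130 → 330 left.
Give Align 180 to hit its cap of 180 → 150 left.
FtBase: +50 to 50 (cap) → 100 left.
Probe takes 50 to reach its cap of 50 → 50 left.
Search: +50 (room for 80) → 50. Pool exhausted.
Total = 7×50 + 25×100 + 13×50 + 19×130 + 18×180 + 15×50 = 9960.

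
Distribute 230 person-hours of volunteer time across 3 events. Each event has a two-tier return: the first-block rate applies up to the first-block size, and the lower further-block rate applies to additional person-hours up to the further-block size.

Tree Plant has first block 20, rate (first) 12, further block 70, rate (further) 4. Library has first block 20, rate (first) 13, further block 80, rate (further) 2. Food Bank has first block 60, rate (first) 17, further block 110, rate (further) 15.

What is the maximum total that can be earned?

Treat each block as its own option and order by rate: Food Bank/first 17 > Food Bank/second 15 > Library/first 13 > Tree Plant/first 12 > Tree Plant/second 4 > Library/second 2.
Food Bank/first (17): +60 → 170 left.
Food Bank second at 15: fill all 110 → 60 left.
Library/first (13): +20 → 40 left.
Tree Plant/first (12): +20 → 20 left.
Tree Plant second at 4: only 20 left, fill 20.
Total = 17×60 + 15×110 + 13×20 + 12×20 + 4×20 = 3250.

3250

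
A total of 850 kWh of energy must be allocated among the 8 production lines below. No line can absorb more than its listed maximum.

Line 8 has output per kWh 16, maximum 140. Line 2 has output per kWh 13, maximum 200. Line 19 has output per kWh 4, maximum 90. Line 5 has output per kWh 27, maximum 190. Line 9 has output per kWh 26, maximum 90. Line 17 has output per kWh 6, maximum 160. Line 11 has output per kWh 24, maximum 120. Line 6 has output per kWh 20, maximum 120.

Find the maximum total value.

Order the production lines by output per kWh: Line 5 27 > Line 9 26 > Line 11 24 > Line 6 20 > Line 8 16 > Line 2 13 > Line 17 6 > Line 19 4.
Give Line 5 190 to hit its cap of 190 ; 660 left.
Line 9: +90 to 90 (cap) ; 570 left.
Line 11 takes 120 to reach its cap of 120 ; 450 left.
Line 6: +120 to 120 (cap) ; 330 left.
Give Line 8 140 to hit its cap of 140 ; 190 left.
Line 2 has room for 200 but only 190 remain, so it gets 190.
Total = 16×140 + 13×190 + 27×190 + 26×90 + 24×120 + 20×120 = 17460.

17460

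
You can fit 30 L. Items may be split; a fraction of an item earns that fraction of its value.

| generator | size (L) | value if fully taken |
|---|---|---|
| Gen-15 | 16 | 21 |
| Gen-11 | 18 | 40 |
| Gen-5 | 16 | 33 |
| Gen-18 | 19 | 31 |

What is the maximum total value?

64.75

Sort by value density: Gen-11 40/18≈2.22, Gen-5 33/16≈2.06, Gen-18 31/19≈1.63, Gen-15 21/16≈1.31.
All 18 L of Gen-11 fit (value 40) ; 12 remain.
12 L left: a 12/16 share of Gen-5 gives 33×12/16 = 24.75.
Total value = 64.75.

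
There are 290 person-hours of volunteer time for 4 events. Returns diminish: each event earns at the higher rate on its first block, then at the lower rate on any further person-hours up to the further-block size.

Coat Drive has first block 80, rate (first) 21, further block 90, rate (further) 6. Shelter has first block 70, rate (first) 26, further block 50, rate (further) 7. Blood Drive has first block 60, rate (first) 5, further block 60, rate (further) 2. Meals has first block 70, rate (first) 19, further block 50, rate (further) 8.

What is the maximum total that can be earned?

Order all 8 blocks by rate: Shelter/tier1 26 > Coat Drive/tier1 21 > Meals/tier1 19 > Meals/tier2 8 > Shelter/tier2 7 > Coat Drive/tier2 6 > Blood Drive/tier1 5 > Blood Drive/tier2 2.
Shelter tier1 at 26: fill all 70 ; 220 left.
Coat Drive/tier1 (21): +80 ; 140 left.
Meals/tier1 (19): +70 ; 70 left.
Meals tier2 at 8: fill all 50 ; 20 left.
Shelter/tier2: +20 of 50 at 7; pool empty.
Total = 26×70 + 21×80 + 19×70 + 8×50 + 7×20 = 5370.

5370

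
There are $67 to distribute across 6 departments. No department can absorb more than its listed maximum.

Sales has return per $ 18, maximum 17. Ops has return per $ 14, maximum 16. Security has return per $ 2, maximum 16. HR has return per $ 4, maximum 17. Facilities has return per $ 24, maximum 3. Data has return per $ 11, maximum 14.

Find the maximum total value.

Order the departments by return per $: Facilities 24 > Sales 18 > Ops 14 > Data 11 > HR 4 > Security 2.
Give Facilities 3 to hit its cap of 3 — 64 left.
Sales takes 17 to reach its cap of 17 — 47 left.
Ops takes 16 to reach its cap of 16 — 31 left.
Give Data 14 to hit its cap of 14 — 17 left.
HR takes 17 to reach its cap of 17 — 0 left.
Total = 18×17 + 14×16 + 4×17 + 24×3 + 11×14 = 824.

824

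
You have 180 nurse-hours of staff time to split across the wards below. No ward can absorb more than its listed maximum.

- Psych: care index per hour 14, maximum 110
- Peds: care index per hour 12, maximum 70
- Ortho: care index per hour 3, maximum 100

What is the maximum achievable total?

Rank by care index per hour: Psych 14 > Peds 12 > Ortho 3.
Give Psych 110 to hit its cap of 110 → 70 left.
Peds takes 70 to reach its cap of 70 → 0 left.
Total = 14×110 + 12×70 = 2380.

2380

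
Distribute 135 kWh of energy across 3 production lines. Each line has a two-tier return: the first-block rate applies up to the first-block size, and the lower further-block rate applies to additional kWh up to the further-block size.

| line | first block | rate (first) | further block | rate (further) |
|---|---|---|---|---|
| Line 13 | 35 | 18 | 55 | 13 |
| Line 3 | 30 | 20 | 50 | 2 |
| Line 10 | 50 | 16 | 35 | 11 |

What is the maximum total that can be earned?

2290

Rank every tier by rate: Line 3/T1 20 > Line 13/T1 18 > Line 10/T1 16 > Line 13/T2 13 > Line 10/T2 11 > Line 3/T2 2.
Line 3/T1 (20): +30 — 105 left.
Fill Line 13 T1 block (35 at 18) — 70 left.
Line 10/T1 (16): +50 — 20 left.
Line 13/T2: +20 of 55 at 13; pool empty.
Total = 20×30 + 18×35 + 16×50 + 13×20 = 2290.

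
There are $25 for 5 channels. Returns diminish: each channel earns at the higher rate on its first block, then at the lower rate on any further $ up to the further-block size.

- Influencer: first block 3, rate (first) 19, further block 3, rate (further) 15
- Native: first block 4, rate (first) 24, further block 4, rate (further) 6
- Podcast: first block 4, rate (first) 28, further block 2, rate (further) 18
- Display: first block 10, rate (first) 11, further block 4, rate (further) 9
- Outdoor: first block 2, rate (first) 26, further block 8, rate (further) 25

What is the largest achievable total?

583

Treat each block as its own option and order by rate: Podcast/T1 28 > Outdoor/T1 26 > Outdoor/T2 25 > Native/T1 24 > Influencer/T1 19 > Podcast/T2 18 > Influencer/T2 15 > Display/T1 11 > Display/T2 9 > Native/T2 6.
Podcast T1 at 28: fill all 4 ; 21 left.
Outdoor T1 at 26: fill all 2 ; 19 left.
Outdoor T2 at 25: fill all 8 ; 11 left.
Native/T1 (24): +4 ; 7 left.
Influencer/T1 (19): +3 ; 4 left.
Fill Podcast T2 block (2 at 18) ; 2 left.
2 remain; put them into Influencer T2 at 15.
Total = 28×4 + 26×2 + 25×8 + 24×4 + 19×3 + 18×2 + 15×2 = 583.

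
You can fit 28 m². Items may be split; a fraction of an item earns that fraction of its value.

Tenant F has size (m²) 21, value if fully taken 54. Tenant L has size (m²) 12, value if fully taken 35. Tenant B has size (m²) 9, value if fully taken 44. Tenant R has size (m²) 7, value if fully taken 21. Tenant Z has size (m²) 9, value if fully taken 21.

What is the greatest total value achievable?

Rank by value-to-size ratio: Tenant B 44/9≈4.89, Tenant R 21/7≈3, Tenant L 35/12≈2.92, Tenant F 54/21≈2.57, Tenant Z 21/9≈2.33.
All 9 m² of Tenant B fit (value 44) — 19 remain.
All 7 m² of Tenant R fit (value 21) — 12 remain.
All 12 m² of Tenant L fit (value 35) — 0 remain.
Total value = 100.

100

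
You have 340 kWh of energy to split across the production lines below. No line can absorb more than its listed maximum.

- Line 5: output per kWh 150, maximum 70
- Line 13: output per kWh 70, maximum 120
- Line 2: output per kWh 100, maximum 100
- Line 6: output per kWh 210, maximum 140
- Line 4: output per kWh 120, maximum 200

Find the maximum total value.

Rank by output per kWh: Line 6 210 > Line 5 150 > Line 4 120 > Line 2 100 > Line 13 70.
Line 6: +140 to 140 (cap) → 200 left.
Give Line 5 70 to hit its cap of 70 → 130 left.
Line 4 has room for 200 but only 130 remain, so it gets 130.
Total = 150×70 + 210×140 + 120×130 = 55500.

55500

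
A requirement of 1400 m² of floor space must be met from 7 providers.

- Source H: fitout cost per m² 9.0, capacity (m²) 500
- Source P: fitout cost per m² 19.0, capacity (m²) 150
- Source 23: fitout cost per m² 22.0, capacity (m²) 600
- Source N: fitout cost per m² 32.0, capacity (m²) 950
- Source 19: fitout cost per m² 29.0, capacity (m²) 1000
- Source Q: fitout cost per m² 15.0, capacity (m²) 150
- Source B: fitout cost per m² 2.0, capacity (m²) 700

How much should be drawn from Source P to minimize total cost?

50

Fill from the cheapest provider first.
Source B at 2.0: take all 700 m² — 700 still needed.
Take 500 from Source H at 9.0 — need 200 more.
Source Q (15.0): use full 150 — 50 m² to go.
Source P (19.0): take the remaining 50 — done.
Source 23, Source 19, Source N: unused.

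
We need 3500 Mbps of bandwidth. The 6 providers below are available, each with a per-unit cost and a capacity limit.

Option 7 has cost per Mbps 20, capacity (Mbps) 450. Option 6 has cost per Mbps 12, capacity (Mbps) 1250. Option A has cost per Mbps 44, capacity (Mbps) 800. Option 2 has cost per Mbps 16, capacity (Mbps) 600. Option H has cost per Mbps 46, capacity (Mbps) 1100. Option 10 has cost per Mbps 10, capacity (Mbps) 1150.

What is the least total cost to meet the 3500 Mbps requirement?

47300

Fill from the cheapest provider first.
Option 10 (10): use full 1150 — 2350 Mbps to go.
Option 6 at 12: take all 1250 Mbps — 1100 still needed.
Option 2 at 16: take all 600 Mbps — 500 still needed.
Take 450 from Option 7 at 20 — need 50 more.
Option A at 44: take 50 of its 800 — requirement met.
Option H: unused.
Cost = 1150×10 + 1250×12 + 600×16 + 450×20 + 50×44 = 47300.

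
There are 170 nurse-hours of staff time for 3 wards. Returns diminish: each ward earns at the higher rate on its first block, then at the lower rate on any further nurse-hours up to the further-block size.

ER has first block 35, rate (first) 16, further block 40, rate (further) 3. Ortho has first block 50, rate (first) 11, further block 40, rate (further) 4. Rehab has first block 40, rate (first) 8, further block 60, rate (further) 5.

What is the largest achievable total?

1655

Treat each block as its own option and order by rate: ER/first 16 > Ortho/first 11 > Rehab/first 8 > Rehab/second 5 > Ortho/second 4 > ER/second 3.
ER first at 16: fill all 35 → 135 left.
Ortho first at 11: fill all 50 → 85 left.
Fill Rehab first block (40 at 8) → 45 left.
45 remain; put them into Rehab second at 5.
Total = 16×35 + 11×50 + 8×40 + 5×45 = 1655.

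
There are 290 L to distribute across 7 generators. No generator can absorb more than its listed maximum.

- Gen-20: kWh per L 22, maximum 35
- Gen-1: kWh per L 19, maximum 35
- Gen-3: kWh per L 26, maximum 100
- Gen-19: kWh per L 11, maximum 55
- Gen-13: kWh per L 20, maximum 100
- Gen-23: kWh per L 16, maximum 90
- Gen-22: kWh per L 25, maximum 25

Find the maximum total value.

Rank by kWh per L: Gen-3 26 > Gen-22 25 > Gen-20 22 > Gen-13 20 > Gen-1 19 > Gen-23 16 > Gen-19 11.
Give Gen-3 100 to hit its cap of 100 — 190 left.
Gen-22: +25 to 25 (cap) — 165 left.
Gen-20 takes 35 to reach its cap of 35 — 130 left.
Gen-13: +100 to 100 (cap) — 30 left.
Gen-1: +30 (room for 35) → 30. Pool exhausted.
Total = 22×35 + 19×30 + 26×100 + 20×100 + 25×25 = 6565.

6565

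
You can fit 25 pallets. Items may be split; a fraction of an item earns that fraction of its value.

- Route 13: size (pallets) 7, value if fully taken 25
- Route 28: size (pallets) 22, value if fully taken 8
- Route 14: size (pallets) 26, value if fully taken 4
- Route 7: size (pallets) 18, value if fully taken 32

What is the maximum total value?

Sort by value density: Route 13 25/7≈3.57, Route 7 32/18≈1.78, Route 28 8/22≈0.364, Route 14 4/26≈0.154.
All 7 pallets of Route 13 fit (value 25) → 18 remain.
All 18 pallets of Route 7 fit (value 32) → 0 remain.
Total value = 57.

57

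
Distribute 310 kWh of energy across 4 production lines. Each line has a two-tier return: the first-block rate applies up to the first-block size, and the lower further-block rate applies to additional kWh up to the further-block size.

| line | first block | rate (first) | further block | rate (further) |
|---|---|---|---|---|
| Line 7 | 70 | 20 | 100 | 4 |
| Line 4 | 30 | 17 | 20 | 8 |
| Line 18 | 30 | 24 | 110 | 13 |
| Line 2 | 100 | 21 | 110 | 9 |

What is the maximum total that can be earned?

Treat each block as its own option and order by rate: Line 18/first 24 > Line 2/first 21 > Line 7/first 20 > Line 4/first 17 > Line 18/second 13 > Line 2/second 9 > Line 4/second 8 > Line 7/second 4.
Fill Line 18 first block (30 at 24) ; 280 left.
Line 2/first (21): +100 ; 180 left.
Line 7 first at 20: fill all 70 ; 110 left.
Line 4/first (17): +30 ; 80 left.
Line 18 second at 13: only 80 left, fill 80.
Total = 24×30 + 21×100 + 20×70 + 17×30 + 13×80 = 5770.

5770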